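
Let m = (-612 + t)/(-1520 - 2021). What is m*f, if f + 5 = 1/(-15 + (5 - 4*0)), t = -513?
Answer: -11475/7082 ≈ -1.6203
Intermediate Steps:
f = -51/10 (f = -5 + 1/(-15 + (5 - 4*0)) = -5 + 1/(-15 + (5 + 0)) = -5 + 1/(-15 + 5) = -5 + 1/(-10) = -5 - ⅒ = -51/10 ≈ -5.1000)
m = 1125/3541 (m = (-612 - 513)/(-1520 - 2021) = -1125/(-3541) = -1125*(-1/3541) = 1125/3541 ≈ 0.31771)
m*f = (1125/3541)*(-51/10) = -11475/7082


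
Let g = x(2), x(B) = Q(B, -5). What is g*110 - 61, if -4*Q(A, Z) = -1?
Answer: -67/2 ≈ -33.500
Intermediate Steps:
Q(A, Z) = ¼ (Q(A, Z) = -¼*(-1) = ¼)
x(B) = ¼
g = ¼ ≈ 0.25000
g*110 - 61 = (¼)*110 - 61 = 55/2 - 61 = -67/2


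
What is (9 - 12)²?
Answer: 9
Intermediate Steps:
(9 - 12)² = (-3)² = 9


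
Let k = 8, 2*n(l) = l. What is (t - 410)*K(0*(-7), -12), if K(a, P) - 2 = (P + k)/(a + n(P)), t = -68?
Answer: -3824/3 ≈ -1274.7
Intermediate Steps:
n(l) = l/2
K(a, P) = 2 + (8 + P)/(a + P/2) (K(a, P) = 2 + (P + 8)/(a + P/2) = 2 + (8 + P)/(a + P/2))
(t - 410)*K(0*(-7), -12) = (-68 - 410)*(4*(4 - 12 + 0*(-7))/(-12 + 2*(0*(-7)))) = -1912*(4 - 12 + 0)/(-12 + 2*0) = -1912*(-8)/(-12 + 0) = -1912*(-8)/(-12) = -1912*(-1)*(-8)/12 = -478*8/3 = -3824/3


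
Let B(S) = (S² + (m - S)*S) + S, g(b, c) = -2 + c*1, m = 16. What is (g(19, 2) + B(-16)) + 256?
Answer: -16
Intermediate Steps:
g(b, c) = -2 + c
B(S) = S + S² + S*(16 - S) (B(S) = (S² + (16 - S)*S) + S = (S² + S*(16 - S)) + S = S + S² + S*(16 - S))
(g(19, 2) + B(-16)) + 256 = ((-2 + 2) + 17*(-16)) + 256 = (0 - 272) + 256 = -272 + 256 = -16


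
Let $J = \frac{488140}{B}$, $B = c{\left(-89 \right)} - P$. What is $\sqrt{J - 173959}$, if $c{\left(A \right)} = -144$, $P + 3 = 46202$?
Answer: $\frac{i \sqrt{3087849439491}}{4213} \approx 417.1 i$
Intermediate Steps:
$P = 46199$ ($P = -3 + 46202 = 46199$)
$B = -46343$ ($B = -144 - 46199 = -46343$)
$J = - \frac{488140}{46343}$ ($J = \frac{488140}{-46343} = 488140 \left(- \frac{1}{46343}\right) = - \frac{488140}{46343} \approx -10.533$)
$\sqrt{J - 173959} = \sqrt{- \frac{488140}{46343} - 173959} = \sqrt{- \frac{8062270077}{46343}} = \frac{i \sqrt{3087849439491}}{4213}$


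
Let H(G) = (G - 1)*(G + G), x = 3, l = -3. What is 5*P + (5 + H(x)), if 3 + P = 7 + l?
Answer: 22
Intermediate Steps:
H(G) = 2*G*(-1 + G) (H(G) = (-1 + G)*(2*G) = 2*G*(-1 + G))
P = 1 (P = -3 + (7 - 3) = -3 + 4 = 1)
5*P + (5 + H(x)) = 5*1 + (5 + 2*3*(-1 + 3)) = 5 + (5 + 2*3*2) = 5 + (5 + 12) = 5 + 17 = 22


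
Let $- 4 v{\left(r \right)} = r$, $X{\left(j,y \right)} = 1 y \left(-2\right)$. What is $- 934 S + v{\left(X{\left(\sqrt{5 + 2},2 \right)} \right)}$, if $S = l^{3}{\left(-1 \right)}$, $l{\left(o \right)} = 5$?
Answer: $-116749$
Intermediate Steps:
$X{\left(j,y \right)} = - 2 y$ ($X{\left(j,y \right)} = y \left(-2\right) = - 2 y$)
$S = 125$ ($S = 5^{3} = 125$)
$v{\left(r \right)} = - \frac{r}{4}$
$- 934 S + v{\left(X{\left(\sqrt{5 + 2},2 \right)} \right)} = \left(-934\right) 125 - \frac{\left(-2\right) 2}{4} = -116750 - -1 = -116750 + 1 = -116749$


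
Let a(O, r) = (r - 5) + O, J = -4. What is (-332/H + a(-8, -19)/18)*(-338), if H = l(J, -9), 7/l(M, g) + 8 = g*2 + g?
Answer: -5044312/9 ≈ -5.6048e+5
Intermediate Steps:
a(O, r) = -5 + O + r (a(O, r) = (-5 + r) + O = -5 + O + r)
l(M, g) = 7/(-8 + 3*g) (l(M, g) = 7/(-8 + (g*2 + g)) = 7/(-8 + (2*g + g)) = 7/(-8 + 3*g))
H = -1/5 (H = 7/(-8 + 3*(-9)) = 7/(-8 - 27) = 7/(-35) = 7*(-1/35) = -1/5 ≈ -0.20000)
(-332/H + a(-8, -19)/18)*(-338) = (-332/(-1/5) + (-5 - 8 - 19)/18)*(-338) = (-332*(-5) - 32*1/18)*(-338) = (1660 - 16/9)*(-338) = (14924/9)*(-338) = -5044312/9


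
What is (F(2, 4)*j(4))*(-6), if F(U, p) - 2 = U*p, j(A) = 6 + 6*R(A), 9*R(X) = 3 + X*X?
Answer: -1120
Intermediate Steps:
R(X) = ⅓ + X²/9 (R(X) = (3 + X*X)/9 = (3 + X²)/9 = ⅓ + X²/9)
j(A) = 8 + 2*A²/3 (j(A) = 6 + 6*(⅓ + A²/9) = 6 + (2 + 2*A²/3) = 8 + 2*A²/3)
F(U, p) = 2 + U*p
(F(2, 4)*j(4))*(-6) = ((2 + 2*4)*(8 + (⅔)*4²))*(-6) = ((2 + 8)*(8 + (⅔)*16))*(-6) = (10*(8 + 32/3))*(-6) = (10*(56/3))*(-6) = (560/3)*(-6) = -1120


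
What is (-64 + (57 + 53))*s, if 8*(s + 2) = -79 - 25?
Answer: -690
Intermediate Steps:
s = -15 (s = -2 + (-79 - 25)/8 = -2 + (1/8)*(-104) = -2 - 13 = -15)
(-64 + (57 + 53))*s = (-64 + (57 + 53))*(-15) = (-64 + 110)*(-15) = 46*(-15) = -690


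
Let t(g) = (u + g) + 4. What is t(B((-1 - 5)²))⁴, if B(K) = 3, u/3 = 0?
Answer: 2401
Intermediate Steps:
u = 0 (u = 3*0 = 0)
t(g) = 4 + g (t(g) = (0 + g) + 4 = g + 4 = 4 + g)
t(B((-1 - 5)²))⁴ = (4 + 3)⁴ = 7⁴ = 2401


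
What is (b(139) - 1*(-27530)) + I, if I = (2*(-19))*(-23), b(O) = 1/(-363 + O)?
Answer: 6362495/224 ≈ 28404.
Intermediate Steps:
I = 874 (I = -38*(-23) = 874)
(b(139) - 1*(-27530)) + I = (1/(-363 + 139) - 1*(-27530)) + 874 = (1/(-224) + 27530) + 874 = (-1/224 + 27530) + 874 = 6166719/224 + 874 = 6362495/224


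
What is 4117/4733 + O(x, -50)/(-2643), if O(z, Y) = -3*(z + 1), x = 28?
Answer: 3764334/4169773 ≈ 0.90277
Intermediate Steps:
O(z, Y) = -3 - 3*z (O(z, Y) = -3*(1 + z) = -3 - 3*z)
4117/4733 + O(x, -50)/(-2643) = 4117/4733 + (-3 - 3*28)/(-2643) = 4117*(1/4733) + (-3 - 84)*(-1/2643) = 4117/4733 - 87*(-1/2643) = 4117/4733 + 29/881 = 3764334/4169773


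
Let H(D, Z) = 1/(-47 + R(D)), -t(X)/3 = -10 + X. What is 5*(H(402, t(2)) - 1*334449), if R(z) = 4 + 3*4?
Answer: -51839600/31 ≈ -1.6722e+6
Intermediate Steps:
R(z) = 16 (R(z) = 4 + 12 = 16)
t(X) = 30 - 3*X (t(X) = -3*(-10 + X) = 30 - 3*X)
H(D, Z) = -1/31 (H(D, Z) = 1/(-47 + 16) = 1/(-31) = -1/31)
5*(H(402, t(2)) - 1*334449) = 5*(-1/31 - 1*334449) = 5*(-1/31 - 334449) = 5*(-10367920/31) = -51839600/31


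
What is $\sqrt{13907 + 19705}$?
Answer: $2 \sqrt{8403} \approx 183.34$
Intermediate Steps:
$\sqrt{13907 + 19705} = \sqrt{33612} = 2 \sqrt{8403}$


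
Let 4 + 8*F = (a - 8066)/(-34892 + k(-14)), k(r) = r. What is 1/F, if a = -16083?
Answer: -9008/3725 ≈ -2.4183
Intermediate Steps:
F = -3725/9008 (F = -½ + ((-16083 - 8066)/(-34892 - 14))/8 = -½ + (-24149/(-34906))/8 = -½ + (-24149*(-1/34906))/8 = -½ + (⅛)*(779/1126) = -½ + 779/9008 = -3725/9008 ≈ -0.41352)
1/F = 1/(-3725/9008) = -9008/3725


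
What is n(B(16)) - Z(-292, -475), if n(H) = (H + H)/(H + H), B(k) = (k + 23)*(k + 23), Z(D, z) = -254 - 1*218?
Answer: 473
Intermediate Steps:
Z(D, z) = -472 (Z(D, z) = -254 - 218 = -472)
B(k) = (23 + k)² (B(k) = (23 + k)*(23 + k) = (23 + k)²)
n(H) = 1 (n(H) = (2*H)/((2*H)) = (2*H)*(1/(2*H)) = 1)
n(B(16)) - Z(-292, -475) = 1 - 1*(-472) = 1 + 472 = 473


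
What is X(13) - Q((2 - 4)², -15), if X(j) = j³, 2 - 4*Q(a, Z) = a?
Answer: 4395/2 ≈ 2197.5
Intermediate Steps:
Q(a, Z) = ½ - a/4
X(13) - Q((2 - 4)², -15) = 13³ - (½ - (2 - 4)²/4) = 2197 - (½ - ¼*(-2)²) = 2197 - (½ - ¼*4) = 2197 - (½ - 1) = 2197 - 1*(-½) = 2197 + ½ = 4395/2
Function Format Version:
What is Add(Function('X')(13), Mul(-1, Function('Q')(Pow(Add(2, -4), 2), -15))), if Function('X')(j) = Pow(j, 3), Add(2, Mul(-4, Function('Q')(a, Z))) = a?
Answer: Rational(4395, 2) ≈ 2197.5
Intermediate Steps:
Function('Q')(a, Z) = Add(Rational(1, 2), Mul(Rational(-1, 4), a))
Add(Function('X')(13), Mul(-1, Function('Q')(Pow(Add(2, -4), 2), -15))) = Add(Pow(13, 3), Mul(-1, Add(Rational(1, 2), Mul(Rational(-1, 4), Pow(Add(2, -4), 2))))) = Add(2197, Mul(-1, Add(Rational(1, 2), Mul(Rational(-1, 4), Pow(-2, 2))))) = Add(2197, Mul(-1, Add(Rational(1, 2), Mul(Rational(-1, 4), 4)))) = Add(2197, Mul(-1, Add(Rational(1, 2), -1))) = Add(2197, Mul(-1, Rational(-1, 2))) = Add(2197, Rational(1, 2)) = Rational(4395, 2)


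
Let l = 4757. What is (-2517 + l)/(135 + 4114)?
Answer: 320/607 ≈ 0.52718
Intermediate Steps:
(-2517 + l)/(135 + 4114) = (-2517 + 4757)/(135 + 4114) = 2240/4249 = 2240*(1/4249) = 320/607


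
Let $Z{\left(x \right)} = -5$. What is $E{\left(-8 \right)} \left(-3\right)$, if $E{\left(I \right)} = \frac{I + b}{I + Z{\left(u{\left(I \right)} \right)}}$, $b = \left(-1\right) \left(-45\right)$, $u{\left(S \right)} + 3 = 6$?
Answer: $\frac{111}{13} \approx 8.5385$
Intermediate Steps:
$u{\left(S \right)} = 3$ ($u{\left(S \right)} = -3 + 6 = 3$)
$b = 45$
$E{\left(I \right)} = \frac{45 + I}{-5 + I}$ ($E{\left(I \right)} = \frac{I + 45}{I - 5} = \frac{45 + I}{-5 + I}$)
$E{\left(-8 \right)} \left(-3\right) = \frac{45 - 8}{-5 - 8} \left(-3\right) = \frac{1}{-13} \cdot 37 \left(-3\right) = \left(- \frac{1}{13}\right) 37 \left(-3\right) = \left(- \frac{37}{13}\right) \left(-3\right) = \frac{111}{13}$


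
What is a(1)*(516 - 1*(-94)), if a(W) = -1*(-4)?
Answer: 2440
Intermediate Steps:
a(W) = 4
a(1)*(516 - 1*(-94)) = 4*(516 - 1*(-94)) = 4*(516 + 94) = 4*610 = 2440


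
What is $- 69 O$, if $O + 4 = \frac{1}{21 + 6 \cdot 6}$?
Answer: $\frac{5221}{19} \approx 274.79$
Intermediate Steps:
$O = - \frac{227}{57}$ ($O = -4 + \frac{1}{21 + 6 \cdot 6} = -4 + \frac{1}{21 + 36} = -4 + \frac{1}{57} = - \frac{227}{57} \approx -3.9825$)
$- 69 O = \left(-69\right) \left(- \frac{227}{57}\right) = \frac{5221}{19}$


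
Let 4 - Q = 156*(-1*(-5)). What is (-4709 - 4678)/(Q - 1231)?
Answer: 1043/223 ≈ 4.6771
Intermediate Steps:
Q = -776 (Q = 4 - 156*(-1*(-5)) = 4 - 156*5 = 4 - 1*780 = 4 - 780 = -776)
(-4709 - 4678)/(Q - 1231) = (-4709 - 4678)/(-776 - 1231) = -9387/(-2007) = -9387*(-1/2007) = 1043/223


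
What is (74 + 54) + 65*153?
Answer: 10073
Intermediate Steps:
(74 + 54) + 65*153 = 128 + 9945 = 10073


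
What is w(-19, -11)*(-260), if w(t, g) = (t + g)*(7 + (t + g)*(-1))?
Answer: 288600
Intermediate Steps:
w(t, g) = (g + t)*(7 - g - t) (w(t, g) = (g + t)*(7 + (g + t)*(-1)) = (g + t)*(7 + (-g - t)) = (g + t)*(7 - g - t))
w(-19, -11)*(-260) = (-1*(-11)² - 1*(-19)² + 7*(-11) + 7*(-19) - 2*(-11)*(-19))*(-260) = (-1*121 - 1*361 - 77 - 133 - 418)*(-260) = (-121 - 361 - 77 - 133 - 418)*(-260) = -1110*(-260) = 288600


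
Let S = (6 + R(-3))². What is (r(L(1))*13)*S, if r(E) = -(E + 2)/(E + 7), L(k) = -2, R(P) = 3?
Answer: 0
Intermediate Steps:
r(E) = -(2 + E)/(7 + E)
S = 81 (S = (6 + 3)² = 9² = 81)
(r(L(1))*13)*S = (((-2 - 1*(-2))/(7 - 2))*13)*81 = (((-2 + 2)/5)*13)*81 = (((⅕)*0)*13)*81 = (0*13)*81 = 0*81 = 0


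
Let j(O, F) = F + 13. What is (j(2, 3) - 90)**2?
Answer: 5476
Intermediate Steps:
j(O, F) = 13 + F
(j(2, 3) - 90)**2 = ((13 + 3) - 90)**2 = (16 - 90)**2 = (-74)**2 = 5476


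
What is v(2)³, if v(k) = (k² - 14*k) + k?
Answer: -10648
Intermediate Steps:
v(k) = k² - 13*k
v(2)³ = (2*(-13 + 2))³ = (2*(-11))³ = (-22)³ = -10648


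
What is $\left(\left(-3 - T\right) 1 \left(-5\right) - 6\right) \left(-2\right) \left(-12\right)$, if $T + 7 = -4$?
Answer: $-1104$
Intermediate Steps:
$T = -11$ ($T = -7 - 4 = -11$)
$\left(\left(-3 - T\right) 1 \left(-5\right) - 6\right) \left(-2\right) \left(-12\right) = \left(\left(-3 - -11\right) 1 \left(-5\right) - 6\right) \left(-2\right) \left(-12\right) = \left(\left(-3 + 11\right) 1 \left(-5\right) - 6\right) \left(-2\right) \left(-12\right) = \left(8 \cdot 1 \left(-5\right) - 6\right) \left(-2\right) \left(-12\right) = \left(8 \left(-5\right) - 6\right) \left(-2\right) \left(-12\right) = \left(-40 - 6\right) \left(-2\right) \left(-12\right) = \left(-46\right) \left(-2\right) \left(-12\right) = 92 \left(-12\right) = -1104$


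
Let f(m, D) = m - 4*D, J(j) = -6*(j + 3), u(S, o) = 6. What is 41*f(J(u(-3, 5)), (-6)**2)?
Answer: -8118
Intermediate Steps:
J(j) = -18 - 6*j (J(j) = -6*(3 + j) = -18 - 6*j)
41*f(J(u(-3, 5)), (-6)**2) = 41*((-18 - 6*6) - 4*(-6)**2) = 41*((-18 - 36) - 4*36) = 41*(-54 - 144) = 41*(-198) = -8118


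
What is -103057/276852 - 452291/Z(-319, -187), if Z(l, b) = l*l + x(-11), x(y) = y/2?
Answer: -12924217571/2682972732 ≈ -4.8171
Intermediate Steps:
x(y) = y/2 (x(y) = y*(1/2) = y/2)
Z(l, b) = -11/2 + l**2 (Z(l, b) = l*l + (1/2)*(-11) = l**2 - 11/2 = -11/2 + l**2)
-103057/276852 - 452291/Z(-319, -187) = -103057/276852 - 452291/(-11/2 + (-319)**2) = -103057*1/276852 - 452291/(-11/2 + 101761) = -103057/276852 - 452291/203511/2 = -103057/276852 - 452291*2/203511 = -103057/276852 - 129226/29073 = -12924217571/2682972732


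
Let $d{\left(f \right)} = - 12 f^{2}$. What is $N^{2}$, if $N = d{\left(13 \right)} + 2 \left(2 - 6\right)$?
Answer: $4145296$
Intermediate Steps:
$N = -2036$ ($N = - 12 \cdot 13^{2} + 2 \left(2 - 6\right) = \left(-12\right) 169 + 2 \left(-4\right) = -2028 - 8 = -2036$)
$N^{2} = \left(-2036\right)^{2} = 4145296$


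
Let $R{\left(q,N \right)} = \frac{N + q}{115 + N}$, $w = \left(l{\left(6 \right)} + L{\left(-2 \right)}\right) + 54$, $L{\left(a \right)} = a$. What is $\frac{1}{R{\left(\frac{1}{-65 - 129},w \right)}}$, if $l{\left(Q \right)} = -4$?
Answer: $\frac{31622}{9311} \approx 3.3962$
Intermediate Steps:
$w = 48$ ($w = \left(-4 - 2\right) + 54 = -6 + 54 = 48$)
$R{\left(q,N \right)} = \frac{N + q}{115 + N}$
$\frac{1}{R{\left(\frac{1}{-65 - 129},w \right)}} = \frac{1}{\frac{1}{115 + 48} \left(48 + \frac{1}{-65 - 129}\right)} = \frac{1}{\frac{1}{163} \left(48 + \frac{1}{-194}\right)} = \frac{1}{\frac{1}{163} \left(48 - \frac{1}{194}\right)} = \frac{1}{\frac{1}{163} \cdot \frac{9311}{194}} = \frac{1}{\frac{9311}{31622}} = \frac{31622}{9311}$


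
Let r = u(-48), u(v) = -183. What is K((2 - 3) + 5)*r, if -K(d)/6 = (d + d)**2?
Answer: 70272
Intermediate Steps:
r = -183
K(d) = -24*d**2 (K(d) = -6*(d + d)**2 = -6*4*d**2 = -24*d**2)
K((2 - 3) + 5)*r = -24*((2 - 3) + 5)**2*(-183) = -24*(-1 + 5)**2*(-183) = -24*4**2*(-183) = -24*16*(-183) = -384*(-183) = 70272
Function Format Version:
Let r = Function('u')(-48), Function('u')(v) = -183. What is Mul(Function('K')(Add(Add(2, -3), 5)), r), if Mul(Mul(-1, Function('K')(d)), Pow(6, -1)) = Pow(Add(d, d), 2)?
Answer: 70272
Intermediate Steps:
r = -183
Function('K')(d) = Mul(-24, Pow(d, 2)) (Function('K')(d) = Mul(-6, Pow(Add(d, d), 2)) = Mul(-6, Pow(Mul(2, d), 2)) = Mul(-6, Mul(4, Pow(d, 2))) = Mul(-24, Pow(d, 2)))
Mul(Function('K')(Add(Add(2, -3), 5)), r) = Mul(Mul(-24, Pow(Add(Add(2, -3), 5), 2)), -183) = Mul(Mul(-24, Pow(Add(-1, 5), 2)), -183) = Mul(Mul(-24, Pow(4, 2)), -183) = Mul(Mul(-24, 16), -183) = Mul(-384, -183) = 70272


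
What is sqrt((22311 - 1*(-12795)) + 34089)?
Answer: sqrt(69195) ≈ 263.05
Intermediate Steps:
sqrt((22311 - 1*(-12795)) + 34089) = sqrt((22311 + 12795) + 34089) = sqrt(35106 + 34089) = sqrt(69195)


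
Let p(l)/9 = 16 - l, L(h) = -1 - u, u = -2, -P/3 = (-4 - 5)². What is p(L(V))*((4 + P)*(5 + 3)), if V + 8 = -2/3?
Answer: -258120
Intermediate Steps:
V = -26/3 (V = -8 - 2/3 = -8 - 2*⅓ = -8 - ⅔ = -26/3 ≈ -8.6667)
P = -243 (P = -3*(-4 - 5)² = -3*(-9)² = -3*81 = -243)
L(h) = 1 (L(h) = -1 - 1*(-2) = -1 + 2 = 1)
p(l) = 144 - 9*l (p(l) = 9*(16 - l) = 144 - 9*l)
p(L(V))*((4 + P)*(5 + 3)) = (144 - 9*1)*((4 - 243)*(5 + 3)) = (144 - 9)*(-239*8) = 135*(-1912) = -258120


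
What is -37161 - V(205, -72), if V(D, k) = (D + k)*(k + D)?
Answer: -54850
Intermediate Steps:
V(D, k) = (D + k)² (V(D, k) = (D + k)*(D + k) = (D + k)²)
-37161 - V(205, -72) = -37161 - (205 - 72)² = -37161 - 1*133² = -37161 - 1*17689 = -37161 - 17689 = -54850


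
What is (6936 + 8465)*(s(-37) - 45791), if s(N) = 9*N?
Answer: -710355724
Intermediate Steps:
(6936 + 8465)*(s(-37) - 45791) = (6936 + 8465)*(9*(-37) - 45791) = 15401*(-333 - 45791) = 15401*(-46124) = -710355724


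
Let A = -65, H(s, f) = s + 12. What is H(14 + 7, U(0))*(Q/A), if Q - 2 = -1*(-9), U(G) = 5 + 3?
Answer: -363/65 ≈ -5.5846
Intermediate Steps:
U(G) = 8
H(s, f) = 12 + s
Q = 11 (Q = 2 - 1*(-9) = 2 + 9 = 11)
H(14 + 7, U(0))*(Q/A) = (12 + (14 + 7))*(11/(-65)) = (12 + 21)*(11*(-1/65)) = 33*(-11/65) = -363/65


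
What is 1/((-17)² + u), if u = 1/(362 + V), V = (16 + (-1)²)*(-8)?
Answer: 226/65315 ≈ 0.0034602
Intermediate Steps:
V = -136 (V = (16 + 1)*(-8) = 17*(-8) = -136)
u = 1/226 (u = 1/(362 - 136) = 1/226 ≈ 0.0044248)
1/((-17)² + u) = 1/((-17)² + 1/226) = 1/(289 + 1/226) = 1/(65315/226) = 226/65315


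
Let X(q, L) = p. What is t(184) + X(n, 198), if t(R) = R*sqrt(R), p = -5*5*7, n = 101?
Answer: -175 + 368*sqrt(46) ≈ 2320.9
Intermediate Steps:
p = -175 (p = -25*7 = -175)
X(q, L) = -175
t(R) = R**(3/2)
t(184) + X(n, 198) = 184**(3/2) - 175 = 368*sqrt(46) - 175 = -175 + 368*sqrt(46)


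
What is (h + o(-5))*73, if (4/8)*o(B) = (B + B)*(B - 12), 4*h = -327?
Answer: 75409/4 ≈ 18852.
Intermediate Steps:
h = -327/4 (h = (1/4)*(-327) = -327/4 ≈ -81.750)
o(B) = 4*B*(-12 + B) (o(B) = 2*((B + B)*(B - 12)) = 2*((2*B)*(-12 + B)) = 2*(2*B*(-12 + B)) = 4*B*(-12 + B))
(h + o(-5))*73 = (-327/4 + 4*(-5)*(-12 - 5))*73 = (-327/4 + 4*(-5)*(-17))*73 = (-327/4 + 340)*73 = (1033/4)*73 = 75409/4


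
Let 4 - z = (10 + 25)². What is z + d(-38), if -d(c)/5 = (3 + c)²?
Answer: -7346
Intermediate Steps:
d(c) = -5*(3 + c)²
z = -1221 (z = 4 - (10 + 25)² = 4 - 1*35² = 4 - 1*1225 = 4 - 1225 = -1221)
z + d(-38) = -1221 - 5*(3 - 38)² = -1221 - 5*(-35)² = -1221 - 5*1225 = -1221 - 6125 = -7346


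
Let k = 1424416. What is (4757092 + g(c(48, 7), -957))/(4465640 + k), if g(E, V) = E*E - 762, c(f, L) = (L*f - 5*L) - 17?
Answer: 2418493/2945028 ≈ 0.82121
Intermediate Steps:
c(f, L) = -17 - 5*L + L*f (c(f, L) = (-5*L + L*f) - 17 = -17 - 5*L + L*f)
g(E, V) = -762 + E**2 (g(E, V) = E**2 - 762 = -762 + E**2)
(4757092 + g(c(48, 7), -957))/(4465640 + k) = (4757092 + (-762 + (-17 - 5*7 + 7*48)**2))/(4465640 + 1424416) = (4757092 + (-762 + (-17 - 35 + 336)**2))/5890056 = (4757092 + (-762 + 284**2))*(1/5890056) = (4757092 + (-762 + 80656))*(1/5890056) = (4757092 + 79894)*(1/5890056) = 4836986*(1/5890056) = 2418493/2945028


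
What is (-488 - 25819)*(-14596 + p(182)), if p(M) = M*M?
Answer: -487416096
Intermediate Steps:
p(M) = M²
(-488 - 25819)*(-14596 + p(182)) = (-488 - 25819)*(-14596 + 182²) = -26307*(-14596 + 33124) = -26307*18528 = -487416096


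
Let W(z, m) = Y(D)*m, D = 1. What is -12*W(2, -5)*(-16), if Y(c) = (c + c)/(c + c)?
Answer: -960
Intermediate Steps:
Y(c) = 1 (Y(c) = (2*c)/((2*c)) = (2*c)*(1/(2*c)) = 1)
W(z, m) = m (W(z, m) = 1*m = m)
-12*W(2, -5)*(-16) = -12*(-5)*(-16) = 60*(-16) = -960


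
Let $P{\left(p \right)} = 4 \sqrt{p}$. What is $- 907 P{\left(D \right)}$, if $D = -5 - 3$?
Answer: $- 7256 i \sqrt{2} \approx - 10262.0 i$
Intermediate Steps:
$D = -8$
$- 907 P{\left(D \right)} = - 907 \cdot 4 \sqrt{-8} = - 907 \cdot 4 \cdot 2 i \sqrt{2} = - 907 \cdot 8 i \sqrt{2} = - 7256 i \sqrt{2}$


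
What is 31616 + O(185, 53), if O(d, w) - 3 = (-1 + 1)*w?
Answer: 31619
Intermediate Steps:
O(d, w) = 3 (O(d, w) = 3 + (-1 + 1)*w = 3 + 0*w = 3 + 0 = 3)
31616 + O(185, 53) = 31616 + 3 = 31619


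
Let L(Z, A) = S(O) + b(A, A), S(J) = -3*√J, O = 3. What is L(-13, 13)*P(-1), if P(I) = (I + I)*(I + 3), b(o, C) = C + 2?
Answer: -60 + 12*√3 ≈ -39.215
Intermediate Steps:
b(o, C) = 2 + C
L(Z, A) = 2 + A - 3*√3 (L(Z, A) = -3*√3 + (2 + A) = 2 + A - 3*√3)
P(I) = 2*I*(3 + I) (P(I) = (2*I)*(3 + I) = 2*I*(3 + I))
L(-13, 13)*P(-1) = (2 + 13 - 3*√3)*(2*(-1)*(3 - 1)) = (15 - 3*√3)*(2*(-1)*2) = (15 - 3*√3)*(-4) = -60 + 12*√3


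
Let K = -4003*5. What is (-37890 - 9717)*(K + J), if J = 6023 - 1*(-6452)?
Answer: 358956780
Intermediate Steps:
J = 12475 (J = 6023 + 6452 = 12475)
K = -20015
(-37890 - 9717)*(K + J) = (-37890 - 9717)*(-20015 + 12475) = -47607*(-7540) = 358956780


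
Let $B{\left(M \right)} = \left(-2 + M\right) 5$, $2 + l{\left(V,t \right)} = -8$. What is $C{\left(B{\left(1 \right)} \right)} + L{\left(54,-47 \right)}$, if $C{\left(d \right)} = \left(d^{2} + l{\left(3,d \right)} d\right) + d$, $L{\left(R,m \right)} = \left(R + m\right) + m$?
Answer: $30$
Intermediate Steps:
$l{\left(V,t \right)} = -10$ ($l{\left(V,t \right)} = -2 - 8 = -10$)
$B{\left(M \right)} = -10 + 5 M$
$L{\left(R,m \right)} = R + 2 m$
$C{\left(d \right)} = d^{2} - 9 d$ ($C{\left(d \right)} = \left(d^{2} - 10 d\right) + d = d^{2} - 9 d$)
$C{\left(B{\left(1 \right)} \right)} + L{\left(54,-47 \right)} = \left(-10 + 5 \cdot 1\right) \left(-9 + \left(-10 + 5 \cdot 1\right)\right) + \left(54 + 2 \left(-47\right)\right) = \left(-10 + 5\right) \left(-9 + \left(-10 + 5\right)\right) + \left(54 - 94\right) = - 5 \left(-9 - 5\right) - 40 = \left(-5\right) \left(-14\right) - 40 = 70 - 40 = 30$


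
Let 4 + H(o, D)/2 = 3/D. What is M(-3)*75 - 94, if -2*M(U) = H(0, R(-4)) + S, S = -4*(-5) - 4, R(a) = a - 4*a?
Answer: -1651/4 ≈ -412.75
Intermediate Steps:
R(a) = -3*a
H(o, D) = -8 + 6/D (H(o, D) = -8 + 2*(3/D) = -8 + 6/D)
S = 16 (S = 20 - 4 = 16)
M(U) = -17/4 (M(U) = -((-8 + 6/((-3*(-4)))) + 16)/2 = -((-8 + 6/12) + 16)/2 = -((-8 + 6*(1/12)) + 16)/2 = -((-8 + ½) + 16)/2 = -(-15/2 + 16)/2 = -½*17/2 = -17/4)
M(-3)*75 - 94 = -17/4*75 - 94 = -1275/4 - 94 = -1651/4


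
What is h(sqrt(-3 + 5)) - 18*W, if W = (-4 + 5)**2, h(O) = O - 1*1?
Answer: -19 + sqrt(2) ≈ -17.586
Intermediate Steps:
h(O) = -1 + O (h(O) = O - 1 = -1 + O)
W = 1 (W = 1**2 = 1)
h(sqrt(-3 + 5)) - 18*W = (-1 + sqrt(-3 + 5)) - 18*1 = (-1 + sqrt(2)) - 18 = -19 + sqrt(2)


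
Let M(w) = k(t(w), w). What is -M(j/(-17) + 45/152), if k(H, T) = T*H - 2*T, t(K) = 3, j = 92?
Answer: 13219/2584 ≈ 5.1157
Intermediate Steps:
k(H, T) = -2*T + H*T (k(H, T) = H*T - 2*T = -2*T + H*T)
M(w) = w (M(w) = w*(-2 + 3) = w*1 = w)
-M(j/(-17) + 45/152) = -(92/(-17) + 45/152) = -(92*(-1/17) + 45*(1/152)) = -(-92/17 + 45/152) = -1*(-13219/2584) = 13219/2584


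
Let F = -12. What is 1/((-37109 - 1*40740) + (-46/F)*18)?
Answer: -1/77780 ≈ -1.2857e-5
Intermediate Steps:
1/((-37109 - 1*40740) + (-46/F)*18) = 1/((-37109 - 1*40740) + (-46/(-12))*18) = 1/((-37109 - 40740) - 1/12*(-46)*18) = 1/(-77849 + (23/6)*18) = 1/(-77849 + 69) = 1/(-77780) = -1/77780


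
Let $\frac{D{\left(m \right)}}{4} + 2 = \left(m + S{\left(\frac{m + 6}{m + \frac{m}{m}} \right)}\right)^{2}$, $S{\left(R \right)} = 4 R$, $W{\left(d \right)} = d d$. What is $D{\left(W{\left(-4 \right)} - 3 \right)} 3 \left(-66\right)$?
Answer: $- \frac{13102056}{49} \approx -2.6739 \cdot 10^{5}$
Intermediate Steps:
$W{\left(d \right)} = d^{2}$
$D{\left(m \right)} = -8 + 4 \left(m + \frac{4 \left(6 + m\right)}{1 + m}\right)^{2}$ ($D{\left(m \right)} = -8 + 4 \left(m + 4 \frac{m + 6}{m + \frac{m}{m}}\right)^{2} = -8 + 4 \left(m + 4 \frac{6 + m}{m + 1}\right)^{2} = -8 + 4 \left(m + 4 \frac{6 + m}{1 + m}\right)^{2} = -8 + 4 \left(m + \frac{4 \left(6 + m\right)}{1 + m}\right)^{2}$)
$D{\left(W{\left(-4 \right)} - 3 \right)} 3 \left(-66\right) = \left(-8 + \frac{4 \left(24 + \left(\left(-4\right)^{2} - 3\right)^{2} + 5 \left(\left(-4\right)^{2} - 3\right)\right)^{2}}{\left(1 + \left(\left(-4\right)^{2} - 3\right)\right)^{2}}\right) 3 \left(-66\right) = \left(-8 + \frac{4 \left(24 + \left(16 - 3\right)^{2} + 5 \left(16 - 3\right)\right)^{2}}{\left(1 + \left(16 - 3\right)\right)^{2}}\right) \left(-198\right) = \left(-8 + \frac{4 \left(24 + 13^{2} + 5 \cdot 13\right)^{2}}{\left(1 + 13\right)^{2}}\right) \left(-198\right) = \left(-8 + \frac{4 \left(24 + 169 + 65\right)^{2}}{196}\right) \left(-198\right) = \left(-8 + 4 \cdot \frac{1}{196} \cdot 258^{2}\right) \left(-198\right) = \left(-8 + 4 \cdot \frac{1}{196} \cdot 66564\right) \left(-198\right) = \left(-8 + \frac{66564}{49}\right) \left(-198\right) = \frac{66172}{49} \left(-198\right) = - \frac{13102056}{49}$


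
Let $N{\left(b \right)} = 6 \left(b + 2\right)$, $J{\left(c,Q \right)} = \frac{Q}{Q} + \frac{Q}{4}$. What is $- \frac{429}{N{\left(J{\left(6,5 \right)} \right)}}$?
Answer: $- \frac{286}{17} \approx -16.824$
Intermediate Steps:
$J{\left(c,Q \right)} = 1 + \frac{Q}{4}$ ($J{\left(c,Q \right)} = 1 + Q \frac{1}{4} = 1 + \frac{Q}{4}$)
$N{\left(b \right)} = 12 + 6 b$ ($N{\left(b \right)} = 6 \left(2 + b\right) = 12 + 6 b$)
$- \frac{429}{N{\left(J{\left(6,5 \right)} \right)}} = - \frac{429}{12 + 6 \left(1 + \frac{1}{4} \cdot 5\right)} = - \frac{429}{12 + 6 \left(1 + \frac{5}{4}\right)} = - \frac{429}{12 + 6 \cdot \frac{9}{4}} = - \frac{429}{12 + \frac{27}{2}} = - \frac{429}{\frac{51}{2}} = \left(-429\right) \frac{2}{51} = - \frac{286}{17}$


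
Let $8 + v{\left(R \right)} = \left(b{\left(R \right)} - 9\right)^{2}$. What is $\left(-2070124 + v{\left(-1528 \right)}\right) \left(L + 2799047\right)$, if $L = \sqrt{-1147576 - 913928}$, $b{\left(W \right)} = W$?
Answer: $817985098139 + 7013688 i \sqrt{3579} \approx 8.1798 \cdot 10^{11} + 4.1959 \cdot 10^{8} i$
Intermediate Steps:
$L = 24 i \sqrt{3579}$ ($L = \sqrt{-1147576 - 913928} = \sqrt{-2061504} = 24 i \sqrt{3579} \approx 1435.8 i$)
$v{\left(R \right)} = -8 + \left(-9 + R\right)^{2}$ ($v{\left(R \right)} = -8 + \left(R - 9\right)^{2} = -8 + \left(-9 + R\right)^{2}$)
$\left(-2070124 + v{\left(-1528 \right)}\right) \left(L + 2799047\right) = \left(-2070124 - \left(8 - \left(-9 - 1528\right)^{2}\right)\right) \left(24 i \sqrt{3579} + 2799047\right) = \left(-2070124 - \left(8 - \left(-1537\right)^{2}\right)\right) \left(2799047 + 24 i \sqrt{3579}\right) = \left(-2070124 + \left(-8 + 2362369\right)\right) \left(2799047 + 24 i \sqrt{3579}\right) = \left(-2070124 + 2362361\right) \left(2799047 + 24 i \sqrt{3579}\right) = 292237 \left(2799047 + 24 i \sqrt{3579}\right) = 817985098139 + 7013688 i \sqrt{3579}$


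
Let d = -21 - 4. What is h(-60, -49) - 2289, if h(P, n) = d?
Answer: -2314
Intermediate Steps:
d = -25
h(P, n) = -25
h(-60, -49) - 2289 = -25 - 2289 = -2314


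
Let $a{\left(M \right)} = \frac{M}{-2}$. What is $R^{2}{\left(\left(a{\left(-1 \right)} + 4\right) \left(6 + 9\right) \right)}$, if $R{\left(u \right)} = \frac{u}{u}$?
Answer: $1$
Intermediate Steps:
$a{\left(M \right)} = - \frac{M}{2}$ ($a{\left(M \right)} = M \left(- \frac{1}{2}\right) = - \frac{M}{2}$)
$R{\left(u \right)} = 1$
$R^{2}{\left(\left(a{\left(-1 \right)} + 4\right) \left(6 + 9\right) \right)} = 1^{2} = 1$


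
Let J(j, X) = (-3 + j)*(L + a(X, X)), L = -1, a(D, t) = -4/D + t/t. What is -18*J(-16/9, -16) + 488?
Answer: 1019/2 ≈ 509.50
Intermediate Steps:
a(D, t) = 1 - 4/D (a(D, t) = -4/D + 1 = 1 - 4/D)
J(j, X) = (-1 + (-4 + X)/X)*(-3 + j) (J(j, X) = (-3 + j)*(-1 + (-4 + X)/X) = (-1 + (-4 + X)/X)*(-3 + j))
-18*J(-16/9, -16) + 488 = -72*(3 - (-16)/9)/(-16) + 488 = -72*(-1)*(3 - (-16)/9)/16 + 488 = -72*(-1)*(3 - 1*(-16/9))/16 + 488 = -72*(-1)*(3 + 16/9)/16 + 488 = -72*(-1)*43/(16*9) + 488 = -18*(-43/36) + 488 = 43/2 + 488 = 1019/2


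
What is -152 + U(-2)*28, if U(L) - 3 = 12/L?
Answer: -236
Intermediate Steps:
U(L) = 3 + 12/L
-152 + U(-2)*28 = -152 + (3 + 12/(-2))*28 = -152 + (3 + 12*(-1/2))*28 = -152 + (3 - 6)*28 = -152 - 3*28 = -152 - 84 = -236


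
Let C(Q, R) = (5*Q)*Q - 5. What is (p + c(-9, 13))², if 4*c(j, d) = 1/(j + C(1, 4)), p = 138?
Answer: 24671089/1296 ≈ 19036.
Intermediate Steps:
C(Q, R) = -5 + 5*Q² (C(Q, R) = 5*Q² - 5 = -5 + 5*Q²)
c(j, d) = 1/(4*j) (c(j, d) = 1/(4*(j + (-5 + 5*1²))) = 1/(4*(j + (-5 + 5*1))) = 1/(4*(j + (-5 + 5))) = 1/(4*(j + 0)) = 1/(4*j))
(p + c(-9, 13))² = (138 + (¼)/(-9))² = (138 + (¼)*(-⅑))² = (138 - 1/36)² = (4967/36)² = 24671089/1296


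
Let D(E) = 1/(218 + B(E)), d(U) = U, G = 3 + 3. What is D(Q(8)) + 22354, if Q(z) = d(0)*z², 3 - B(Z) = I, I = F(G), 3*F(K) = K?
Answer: 4895527/219 ≈ 22354.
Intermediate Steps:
G = 6
F(K) = K/3
I = 2 (I = (⅓)*6 = 2)
B(Z) = 1 (B(Z) = 3 - 1*2 = 3 - 2 = 1)
Q(z) = 0 (Q(z) = 0*z² = 0)
D(E) = 1/219 (D(E) = 1/(218 + 1) = 1/219)
D(Q(8)) + 22354 = 1/219 + 22354 = 4895527/219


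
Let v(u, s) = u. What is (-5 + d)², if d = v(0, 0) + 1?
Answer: 16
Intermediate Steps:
d = 1 (d = 0 + 1 = 1)
(-5 + d)² = (-5 + 1)² = (-4)² = 16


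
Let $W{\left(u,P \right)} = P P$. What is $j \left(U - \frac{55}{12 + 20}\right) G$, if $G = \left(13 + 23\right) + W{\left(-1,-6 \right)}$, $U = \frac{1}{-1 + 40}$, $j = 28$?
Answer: $- \frac{44373}{13} \approx -3413.3$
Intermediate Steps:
$U = \frac{1}{39} \approx 0.025641$
$W{\left(u,P \right)} = P^{2}$
$G = 72$ ($G = \left(13 + 23\right) + \left(-6\right)^{2} = 36 + 36 = 72$)
$j \left(U - \frac{55}{12 + 20}\right) G = 28 \left(\frac{1}{39} - \frac{55}{12 + 20}\right) 72 = 28 \left(\frac{1}{39} - \frac{55}{32}\right) 72 = 28 \left(- \frac{2113}{1248}\right) 72 = \left(- \frac{14791}{312}\right) 72 = - \frac{44373}{13}$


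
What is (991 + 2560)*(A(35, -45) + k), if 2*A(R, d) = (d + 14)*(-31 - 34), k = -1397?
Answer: -2766229/2 ≈ -1.3831e+6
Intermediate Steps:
A(R, d) = -455 - 65*d/2 (A(R, d) = ((d + 14)*(-31 - 34))/2 = ((14 + d)*(-65))/2 = (-910 - 65*d)/2 = -455 - 65*d/2)
(991 + 2560)*(A(35, -45) + k) = (991 + 2560)*((-455 - 65/2*(-45)) - 1397) = 3551*((-455 + 2925/2) - 1397) = 3551*(2015/2 - 1397) = 3551*(-779/2) = -2766229/2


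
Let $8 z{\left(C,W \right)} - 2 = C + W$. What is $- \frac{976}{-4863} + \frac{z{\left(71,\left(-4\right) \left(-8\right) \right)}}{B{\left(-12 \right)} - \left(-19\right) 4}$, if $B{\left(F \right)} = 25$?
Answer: $\frac{1299223}{3929304} \approx 0.33065$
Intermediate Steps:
$z{\left(C,W \right)} = \frac{1}{4} + \frac{C}{8} + \frac{W}{8}$ ($z{\left(C,W \right)} = \frac{1}{4} + \frac{C + W}{8} = \frac{1}{4} + \left(\frac{C}{8} + \frac{W}{8}\right) = \frac{1}{4} + \frac{C}{8} + \frac{W}{8}$)
$- \frac{976}{-4863} + \frac{z{\left(71,\left(-4\right) \left(-8\right) \right)}}{B{\left(-12 \right)} - \left(-19\right) 4} = - \frac{976}{-4863} + \frac{\frac{1}{4} + \frac{1}{8} \cdot 71 + \frac{\left(-4\right) \left(-8\right)}{8}}{25 - \left(-19\right) 4} = \left(-976\right) \left(- \frac{1}{4863}\right) + \frac{\frac{1}{4} + \frac{71}{8} + \frac{1}{8} \cdot 32}{25 - -76} = \frac{976}{4863} + \frac{\frac{1}{4} + \frac{71}{8} + 4}{25 + 76} = \frac{976}{4863} + \frac{105}{8 \cdot 101} = \frac{976}{4863} + \frac{105}{8} \cdot \frac{1}{101} = \frac{976}{4863} + \frac{105}{808} = \frac{1299223}{3929304}$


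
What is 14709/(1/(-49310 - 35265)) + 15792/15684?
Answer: -1625925871909/1307 ≈ -1.2440e+9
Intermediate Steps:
14709/(1/(-49310 - 35265)) + 15792/15684 = 14709/(1/(-84575)) + 15792*(1/15684) = 14709/(-1/84575) + 1316/1307 = 14709*(-84575) + 1316/1307 = -1244013675 + 1316/1307 = -1625925871909/1307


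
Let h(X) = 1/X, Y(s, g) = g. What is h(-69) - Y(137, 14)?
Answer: -967/69 ≈ -14.014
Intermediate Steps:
h(-69) - Y(137, 14) = 1/(-69) - 1*14 = -1/69 - 14 = -967/69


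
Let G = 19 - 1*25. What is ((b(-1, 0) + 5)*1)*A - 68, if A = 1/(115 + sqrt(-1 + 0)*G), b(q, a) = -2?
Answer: -901403/13261 + 18*I/13261 ≈ -67.974 + 0.0013574*I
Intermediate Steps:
G = -6 (G = 19 - 25 = -6)
A = (115 + 6*I)/13261 (A = 1/(115 + sqrt(-1 + 0)*(-6)) = 1/(115 + sqrt(-1)*(-6)) = 1/(115 + I*(-6)) = 1/(115 - 6*I) = (115 + 6*I)/13261 ≈ 0.008672 + 0.00045245*I)
((b(-1, 0) + 5)*1)*A - 68 = ((-2 + 5)*1)*(115/13261 + 6*I/13261) - 68 = (3*1)*(115/13261 + 6*I/13261) - 68 = 3*(115/13261 + 6*I/13261) - 68 = (345/13261 + 18*I/13261) - 68 = -901403/13261 + 18*I/13261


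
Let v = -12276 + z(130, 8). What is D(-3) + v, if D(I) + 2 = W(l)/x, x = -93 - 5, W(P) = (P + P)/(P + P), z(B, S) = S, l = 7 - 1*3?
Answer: -1202461/98 ≈ -12270.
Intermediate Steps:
l = 4 (l = 7 - 3 = 4)
W(P) = 1 (W(P) = (2*P)/((2*P)) = (2*P)*(1/(2*P)) = 1)
v = -12268 (v = -12276 + 8 = -12268)
x = -98
D(I) = -197/98 (D(I) = -2 + 1/(-98) = -2 + 1*(-1/98) = -2 - 1/98 = -197/98)
D(-3) + v = -197/98 - 12268 = -1202461/98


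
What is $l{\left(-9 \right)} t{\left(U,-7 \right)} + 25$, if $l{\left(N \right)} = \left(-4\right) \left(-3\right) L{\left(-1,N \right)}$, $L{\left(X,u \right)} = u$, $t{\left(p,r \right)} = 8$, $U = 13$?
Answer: $-839$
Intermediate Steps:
$l{\left(N \right)} = 12 N$ ($l{\left(N \right)} = \left(-4\right) \left(-3\right) N = 12 N$)
$l{\left(-9 \right)} t{\left(U,-7 \right)} + 25 = 12 \left(-9\right) 8 + 25 = \left(-108\right) 8 + 25 = -864 + 25 = -839$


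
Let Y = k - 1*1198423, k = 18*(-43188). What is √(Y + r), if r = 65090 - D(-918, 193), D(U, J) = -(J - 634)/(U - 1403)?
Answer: 2*I*√2573277448709/2321 ≈ 1382.3*I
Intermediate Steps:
D(U, J) = -(-634 + J)/(-1403 + U)
k = -777384
Y = -1975807 (Y = -777384 - 1*1198423 = -777384 - 1198423 = -1975807)
r = 151074331/2321 (r = 65090 - (634 - 1*193)/(-1403 - 918) = 65090 - (634 - 193)/(-2321) = 65090 - (-1)*441/2321 = 65090 - 1*(-441/2321) = 65090 + 441/2321 = 151074331/2321 ≈ 65090.)
√(Y + r) = √(-1975807 + 151074331/2321) = √(-4434773716/2321) = 2*I*√2573277448709/2321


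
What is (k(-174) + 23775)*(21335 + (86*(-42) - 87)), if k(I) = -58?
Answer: 418273012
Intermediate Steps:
(k(-174) + 23775)*(21335 + (86*(-42) - 87)) = (-58 + 23775)*(21335 + (86*(-42) - 87)) = 23717*(21335 + (-3612 - 87)) = 23717*(21335 - 3699) = 23717*17636 = 418273012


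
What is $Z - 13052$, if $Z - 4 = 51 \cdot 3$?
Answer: $-12895$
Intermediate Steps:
$Z = 157$ ($Z = 4 + 51 \cdot 3 = 4 + 153 = 157$)
$Z - 13052 = 157 - 13052 = -12895$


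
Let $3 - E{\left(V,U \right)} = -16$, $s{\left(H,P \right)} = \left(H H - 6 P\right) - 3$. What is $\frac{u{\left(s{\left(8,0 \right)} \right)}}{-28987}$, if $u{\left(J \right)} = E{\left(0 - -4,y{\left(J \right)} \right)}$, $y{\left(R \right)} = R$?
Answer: $- \frac{19}{28987} \approx -0.00065547$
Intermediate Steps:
$s{\left(H,P \right)} = -3 + H^{2} - 6 P$ ($s{\left(H,P \right)} = \left(H^{2} - 6 P\right) - 3 = -3 + H^{2} - 6 P$)
$E{\left(V,U \right)} = 19$ ($E{\left(V,U \right)} = 3 - -16 = 3 + 16 = 19$)
$u{\left(J \right)} = 19$
$\frac{u{\left(s{\left(8,0 \right)} \right)}}{-28987} = \frac{19}{-28987} = 19 \left(- \frac{1}{28987}\right) = - \frac{19}{28987}$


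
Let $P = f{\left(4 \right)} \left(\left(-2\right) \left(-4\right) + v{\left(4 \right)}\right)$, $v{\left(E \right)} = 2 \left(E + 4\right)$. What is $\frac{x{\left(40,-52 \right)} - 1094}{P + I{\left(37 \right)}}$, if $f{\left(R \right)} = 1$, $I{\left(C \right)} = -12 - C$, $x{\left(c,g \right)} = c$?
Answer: $\frac{1054}{25} \approx 42.16$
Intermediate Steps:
$v{\left(E \right)} = 8 + 2 E$ ($v{\left(E \right)} = 2 \left(4 + E\right) = 8 + 2 E$)
$P = 24$ ($P = 1 \left(\left(-2\right) \left(-4\right) + \left(8 + 2 \cdot 4\right)\right) = 1 \left(8 + \left(8 + 8\right)\right) = 1 \left(8 + 16\right) = 1 \cdot 24 = 24$)
$\frac{x{\left(40,-52 \right)} - 1094}{P + I{\left(37 \right)}} = \frac{40 - 1094}{24 - 49} = - \frac{1054}{24 - 49} = - \frac{1054}{-25} = \left(-1054\right) \left(- \frac{1}{25}\right) = \frac{1054}{25}$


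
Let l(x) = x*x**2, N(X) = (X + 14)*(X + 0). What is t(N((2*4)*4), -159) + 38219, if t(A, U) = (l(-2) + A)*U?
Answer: -194557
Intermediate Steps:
N(X) = X*(14 + X) (N(X) = (14 + X)*X = X*(14 + X))
l(x) = x**3
t(A, U) = U*(-8 + A) (t(A, U) = ((-2)**3 + A)*U = (-8 + A)*U = U*(-8 + A))
t(N((2*4)*4), -159) + 38219 = -159*(-8 + ((2*4)*4)*(14 + (2*4)*4)) + 38219 = -159*(-8 + (8*4)*(14 + 8*4)) + 38219 = -159*(-8 + 32*(14 + 32)) + 38219 = -159*(-8 + 32*46) + 38219 = -159*(-8 + 1472) + 38219 = -159*1464 + 38219 = -232776 + 38219 = -194557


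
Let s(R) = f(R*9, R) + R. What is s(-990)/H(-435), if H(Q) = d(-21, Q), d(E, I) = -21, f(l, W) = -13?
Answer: 1003/21 ≈ 47.762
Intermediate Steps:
s(R) = -13 + R
H(Q) = -21
s(-990)/H(-435) = (-13 - 990)/(-21) = -1003*(-1/21) = 1003/21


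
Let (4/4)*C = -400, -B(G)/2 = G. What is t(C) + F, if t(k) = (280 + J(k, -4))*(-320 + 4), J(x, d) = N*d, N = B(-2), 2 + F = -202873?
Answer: -286299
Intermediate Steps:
F = -202875 (F = -2 - 202873 = -202875)
B(G) = -2*G
N = 4 (N = -2*(-2) = 4)
C = -400
J(x, d) = 4*d
t(k) = -83424 (t(k) = (280 + 4*(-4))*(-320 + 4) = (280 - 16)*(-316) = 264*(-316) = -83424)
t(C) + F = -83424 - 202875 = -286299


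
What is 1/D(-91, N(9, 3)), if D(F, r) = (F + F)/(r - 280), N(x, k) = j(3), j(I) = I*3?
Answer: 271/182 ≈ 1.4890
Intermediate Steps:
j(I) = 3*I
N(x, k) = 9 (N(x, k) = 3*3 = 9)
D(F, r) = 2*F/(-280 + r) (D(F, r) = (2*F)/(-280 + r) = 2*F/(-280 + r))
1/D(-91, N(9, 3)) = 1/(2*(-91)/(-280 + 9)) = 1/(2*(-91)/(-271)) = 1/(2*(-91)*(-1/271)) = 1/(182/271) = 271/182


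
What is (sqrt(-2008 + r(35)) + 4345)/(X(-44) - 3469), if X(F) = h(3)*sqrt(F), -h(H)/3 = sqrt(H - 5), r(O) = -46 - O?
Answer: -15072805/12033169 - 26070*sqrt(22)/12033169 - 3469*I*sqrt(2089)/12033169 - 6*I*sqrt(45958)/12033169 ≈ -1.2628 - 0.013283*I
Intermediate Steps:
h(H) = -3*sqrt(-5 + H) (h(H) = -3*sqrt(H - 5) = -3*sqrt(-5 + H))
X(F) = -3*I*sqrt(2)*sqrt(F) (X(F) = (-3*sqrt(-5 + 3))*sqrt(F) = (-3*I*sqrt(2))*sqrt(F) = -3*I*sqrt(2)*sqrt(F))
(sqrt(-2008 + r(35)) + 4345)/(X(-44) - 3469) = (sqrt(-2008 + (-46 - 1*35)) + 4345)/(-3*I*sqrt(2)*sqrt(-44) - 3469) = (sqrt(-2008 + (-46 - 35)) + 4345)/(-3*I*sqrt(2)*2*I*sqrt(11) - 3469) = (sqrt(-2008 - 81) + 4345)/(6*sqrt(22) - 3469) = (sqrt(-2089) + 4345)/(-3469 + 6*sqrt(22)) = (I*sqrt(2089) + 4345)/(-3469 + 6*sqrt(22)) = (4345 + I*sqrt(2089))/(-3469 + 6*sqrt(22))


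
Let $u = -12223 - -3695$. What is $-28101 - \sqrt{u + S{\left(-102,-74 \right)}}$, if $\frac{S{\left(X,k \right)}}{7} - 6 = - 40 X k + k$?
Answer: $-28101 - 2 i \sqrt{530611} \approx -28101.0 - 1456.9 i$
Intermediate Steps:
$u = -8528$ ($u = -12223 + 3695 = -8528$)
$S{\left(X,k \right)} = 42 + 7 k - 280 X k$ ($S{\left(X,k \right)} = 42 + 7 \left(- 40 X k + k\right) = 42 + 7 \left(k - 40 X k\right) = 42 - \left(- 7 k + 280 X k\right) = 42 + 7 k - 280 X k$)
$-28101 - \sqrt{u + S{\left(-102,-74 \right)}} = -28101 - \sqrt{-8528 + \left(42 + 7 \left(-74\right) - \left(-28560\right) \left(-74\right)\right)} = -28101 - \sqrt{-8528 - 2113916} = -28101 - \sqrt{-2122444} = -28101 - 2 i \sqrt{530611}$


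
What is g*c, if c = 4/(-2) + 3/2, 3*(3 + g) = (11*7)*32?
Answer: -2455/6 ≈ -409.17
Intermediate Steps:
g = 2455/3 (g = -3 + ((11*7)*32)/3 = -3 + (77*32)/3 = -3 + (⅓)*2464 = -3 + 2464/3 = 2455/3 ≈ 818.33)
c = -½ (c = 4*(-½) + 3*(½) = -2 + 3/2 = -½ ≈ -0.50000)
g*c = (2455/3)*(-½) = -2455/6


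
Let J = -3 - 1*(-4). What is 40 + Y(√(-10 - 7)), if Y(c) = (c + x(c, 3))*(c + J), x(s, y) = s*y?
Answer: -28 + 4*I*√17 ≈ -28.0 + 16.492*I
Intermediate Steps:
J = 1 (J = -3 + 4 = 1)
Y(c) = 4*c*(1 + c) (Y(c) = (c + c*3)*(c + 1) = (c + 3*c)*(1 + c) = (4*c)*(1 + c) = 4*c*(1 + c))
40 + Y(√(-10 - 7)) = 40 + 4*√(-10 - 7)*(1 + √(-10 - 7)) = 40 + 4*√(-17)*(1 + √(-17)) = 40 + 4*(I*√17)*(1 + I*√17) = 40 + 4*I*√17*(1 + I*√17)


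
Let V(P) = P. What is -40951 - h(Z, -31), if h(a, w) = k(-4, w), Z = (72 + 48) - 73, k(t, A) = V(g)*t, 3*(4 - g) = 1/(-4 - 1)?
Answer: -614021/15 ≈ -40935.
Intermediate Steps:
g = 61/15 (g = 4 - 1/(3*(-4 - 1)) = 4 - ⅓/(-5) = 4 - ⅓*(-⅕) = 4 + 1/15 = 61/15 ≈ 4.0667)
k(t, A) = 61*t/15
Z = 47 (Z = 120 - 73 = 47)
h(a, w) = -244/15 (h(a, w) = (61/15)*(-4) = -244/15)
-40951 - h(Z, -31) = -40951 - 1*(-244/15) = -40951 + 244/15 = -614021/15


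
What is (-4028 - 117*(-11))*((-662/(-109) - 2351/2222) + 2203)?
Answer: -1465823480159/242198 ≈ -6.0522e+6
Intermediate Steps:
(-4028 - 117*(-11))*((-662/(-109) - 2351/2222) + 2203) = (-4028 + 1287)*((-662*(-1/109) - 2351*1/2222) + 2203) = -2741*((662/109 - 2351/2222) + 2203) = -2741*(1214705/242198 + 2203) = -2741*534776899/242198 = -1465823480159/242198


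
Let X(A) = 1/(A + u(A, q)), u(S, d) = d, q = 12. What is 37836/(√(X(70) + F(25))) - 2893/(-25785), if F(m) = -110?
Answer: 2893/25785 - 37836*I*√739558/9019 ≈ 0.1122 - 3607.7*I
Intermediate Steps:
X(A) = 1/(12 + A) (X(A) = 1/(A + 12) = 1/(12 + A))
37836/(√(X(70) + F(25))) - 2893/(-25785) = 37836/(√(1/(12 + 70) - 110)) - 2893/(-25785) = 37836/(√(1/82 - 110)) - 2893*(-1/25785) = 37836/(√(1/82 - 110)) + 2893/25785 = 37836/(√(-9019/82)) + 2893/25785 = 37836/((I*√739558/82)) + 2893/25785 = 37836*(-I*√739558/9019) + 2893/25785 = -37836*I*√739558/9019 + 2893/25785 = 2893/25785 - 37836*I*√739558/9019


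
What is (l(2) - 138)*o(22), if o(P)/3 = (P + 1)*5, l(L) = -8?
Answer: -50370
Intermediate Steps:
o(P) = 15 + 15*P (o(P) = 3*((P + 1)*5) = 3*((1 + P)*5) = 3*(5 + 5*P) = 15 + 15*P)
(l(2) - 138)*o(22) = (-8 - 138)*(15 + 15*22) = -146*(15 + 330) = -146*345 = -50370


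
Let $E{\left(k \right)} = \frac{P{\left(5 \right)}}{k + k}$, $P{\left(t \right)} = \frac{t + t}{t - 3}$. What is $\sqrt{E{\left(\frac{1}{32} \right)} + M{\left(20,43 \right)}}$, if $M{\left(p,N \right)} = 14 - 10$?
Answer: $2 \sqrt{21} \approx 9.1651$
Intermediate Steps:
$M{\left(p,N \right)} = 4$
$P{\left(t \right)} = \frac{2 t}{-3 + t}$
$E{\left(k \right)} = \frac{5}{2 k}$ ($E{\left(k \right)} = \frac{2 \cdot 5 \frac{1}{-3 + 5}}{k + k} = \frac{2 \cdot 5 \cdot \frac{1}{2}}{2 k} = 2 \cdot 5 \cdot \frac{1}{2} \frac{1}{2 k} = 5 \frac{1}{2 k} = \frac{5}{2 k}$)
$\sqrt{E{\left(\frac{1}{32} \right)} + M{\left(20,43 \right)}} = \sqrt{\frac{5}{2 \cdot \frac{1}{32}} + 4} = \sqrt{\frac{5 \frac{1}{\frac{1}{32}}}{2} + 4} = \sqrt{\frac{5}{2} \cdot 32 + 4} = \sqrt{80 + 4} = \sqrt{84} = 2 \sqrt{21}$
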